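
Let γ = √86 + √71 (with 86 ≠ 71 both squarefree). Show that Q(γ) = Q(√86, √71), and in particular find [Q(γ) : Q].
[Q(γ) : Q] = 4 (equivalently, Q(γ) = Q(√86, √71))

Obviously Q(γ) ⊆ Q(√86, √71), and [Q(√86, √71):Q] = 4 (since 86, 71 are distinct squarefree integers > 1 with 6106 not a perfect square). To show equality we compute the minimal polynomial of γ. From γ = √86 + √71: γ^2 = 86 + 2√(6106) + 71 = 157 + 2√(6106), so γ^2 - 157 = 2√(6106); squaring, (γ^2 - 157)^2 = 4·6106, i.e. γ^4 - 314γ^2 + 24649 - 24424 = 0, i.e. γ^4 - 314γ^2 + 225 = 0. So γ is a root of x^4 - 314x^2 + 225. This polynomial is irreducible over Q: it has no rational root (each ±√86 ± √71 is irrational), and any factorization into two quadratics over Q would force √(6106) ∈ Q (pairing opposite roots) or √86, √71 ∈ Q (other pairings), all impossible. Hence [Q(γ):Q] = 4 = [Q(√86, √71):Q], so Q(γ) = Q(√86, √71).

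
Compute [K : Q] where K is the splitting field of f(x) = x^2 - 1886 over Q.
[K : Q] = 2

f(x) = x^2 - 1886 factors as (x - √1886)(x + √1886). The splitting field is K = Q(√1886). Since 1886 is squarefree and > 1, it is not a perfect square, so x^2 - 1886 is irreducible over Q and [Q(√1886) : Q] = 2. Hence [K : Q] = 2.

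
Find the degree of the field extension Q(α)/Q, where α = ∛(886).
[Q(α):Q] = 3

The minimal polynomial of α is x^3 - 886, irreducible over Q since 886 is not a perfect cube (so x^3 - 886 has no rational root). Hence [Q(α):Q] = deg(m_α) = 3.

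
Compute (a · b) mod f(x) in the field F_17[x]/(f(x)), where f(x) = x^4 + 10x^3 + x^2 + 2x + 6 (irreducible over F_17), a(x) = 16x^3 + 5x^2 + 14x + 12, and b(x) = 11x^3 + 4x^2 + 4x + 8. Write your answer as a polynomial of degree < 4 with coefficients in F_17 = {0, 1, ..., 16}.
a · b ≡ 3x^3 + 8x^2 + 12x (mod f(x))

Multiply in F_17[x]: a(x)·b(x) = (16x^3 + 5x^2 + 14x + 12)·(11x^3 + 4x^2 + 4x + 8) = 6x^6 + 13x^3 + 8x^2 + 7x + 11. This has degree ≥ 4, so divide by f(x) over F_17: 6x^6 + 13x^3 + 8x^2 + 7x + 11 = (6x^2 + 8x + 16)·(x^4 + 10x^3 + x^2 + 2x + 6) + (3x^3 + 8x^2 + 12x). Hence a·b ≡ 3x^3 + 8x^2 + 12x (mod f). (F_17[x]/(f) is a field with 17^4 = 83521 elements since f is irreducible of degree 4.)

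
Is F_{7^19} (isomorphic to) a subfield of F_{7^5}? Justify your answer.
No: F_{7^19} is not a subfield of F_{7^5}

F_{p^m} embeds in F_{p^n} iff m | n. Here 19 ∤ 5 (since 5 = 0·19 + 5 with remainder 5 ≠ 0), so F_{7^19} is not a subfield of F_{7^5}. Equivalently: if it were, the tower law would give 19 = [F_{7^19}:F_7] dividing [F_{7^5}:F_7] = 5, contradiction.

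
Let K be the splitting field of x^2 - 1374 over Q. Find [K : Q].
[K : Q] = 2

f(x) = x^2 - 1374 factors as (x - √1374)(x + √1374). The splitting field is K = Q(√1374). Since 1374 is squarefree and > 1, it is not a perfect square, so x^2 - 1374 is irreducible over Q and [Q(√1374) : Q] = 2. Hence [K : Q] = 2.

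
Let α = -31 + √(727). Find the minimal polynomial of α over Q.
m_α(x) = x^2 + 62x + 234

From α + 31 = √(727), squaring gives (α + 31)^2 = 727, i.e. α^2 + 62α + 961 = 727, so α^2 + 62α + 234 = 0. The discriminant of x^2 + 62x + 234 is (62)^2 - 4·(234) = 3844 - 936 = 2908, and 4·(727) is not a perfect square in Q since 727 is squarefree and ≠ 1. Hence x^2 + 62x + 234 is irreducible over Q and is the minimal polynomial of α.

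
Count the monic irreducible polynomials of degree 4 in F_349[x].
There are 3708840450 monic irreducible polynomials of degree 4 over F_349

Each element of F_{349^4} that lies in no proper subfield is a root of exactly one monic irreducible of degree 4 over F_349, and each such polynomial has 4 distinct roots in F_{349^4}. By Möbius inversion the count is N_349(4) = (1/4) Σ_{d|4} μ(4/d) · 349^d = (1/4)(μ(4)·349^1 + μ(2)·349^2 + μ(1)·349^4) = 14835361800/4 = 3708840450.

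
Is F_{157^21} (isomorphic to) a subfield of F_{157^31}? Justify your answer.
No: F_{157^21} is not a subfield of F_{157^31}

F_{p^m} embeds in F_{p^n} iff m | n. Here 21 ∤ 31 (since 31 = 1·21 + 10 with remainder 10 ≠ 0), so F_{157^21} is not a subfield of F_{157^31}. Equivalently: if it were, the tower law would give 21 = [F_{157^21}:F_157] dividing [F_{157^31}:F_157] = 31, contradiction.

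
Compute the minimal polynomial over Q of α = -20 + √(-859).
m_α(x) = x^2 + 40x + 1259

From α + 20 = √(-859), squaring gives (α + 20)^2 = -859, i.e. α^2 + 40α + 400 = -859, so α^2 + 40α + 1259 = 0. The discriminant of x^2 + 40x + 1259 is (40)^2 - 4·(1259) = 1600 - 5036 = -3436, and 4·(-859) is not a perfect square in Q since -859 is squarefree and ≠ 1. Hence x^2 + 40x + 1259 is irreducible over Q and is the minimal polynomial of α.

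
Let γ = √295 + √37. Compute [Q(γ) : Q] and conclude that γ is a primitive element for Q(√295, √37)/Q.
[Q(γ) : Q] = 4 (equivalently, Q(γ) = Q(√295, √37))

Obviously Q(γ) ⊆ Q(√295, √37), and [Q(√295, √37):Q] = 4 (since 295, 37 are distinct squarefree integers > 1 with 10915 not a perfect square). To show equality we compute the minimal polynomial of γ. From γ = √295 + √37: γ^2 = 295 + 2√(10915) + 37 = 332 + 2√(10915), so γ^2 - 332 = 2√(10915); squaring, (γ^2 - 332)^2 = 4·10915, i.e. γ^4 - 664γ^2 + 110224 - 43660 = 0, i.e. γ^4 - 664γ^2 + 66564 = 0. So γ is a root of x^4 - 664x^2 + 66564. This polynomial is irreducible over Q: it has no rational root (each ±√295 ± √37 is irrational), and any factorization into two quadratics over Q would force √(10915) ∈ Q (pairing opposite roots) or √295, √37 ∈ Q (other pairings), all impossible. Hence [Q(γ):Q] = 4 = [Q(√295, √37):Q], so Q(γ) = Q(√295, √37).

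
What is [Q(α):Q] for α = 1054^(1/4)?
[Q(α):Q] = 4

α is a root of x^4 - 1054. By Eisenstein's criterion at the prime p = 2 (which divides the constant term 1054 but p^2 = 4 does not, since 1054 is squarefree), x^4 - 1054 is irreducible over Q. Hence [Q(α):Q] = 4.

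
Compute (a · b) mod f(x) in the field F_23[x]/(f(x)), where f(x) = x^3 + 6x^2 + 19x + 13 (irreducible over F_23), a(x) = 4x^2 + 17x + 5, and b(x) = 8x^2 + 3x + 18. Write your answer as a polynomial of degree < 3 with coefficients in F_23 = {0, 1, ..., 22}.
a · b ≡ 3x^2 + 5x + 18 (mod f(x))

Multiply in F_23[x]: a(x)·b(x) = (4x^2 + 17x + 5)·(8x^2 + 3x + 18) = 9x^4 + 10x^3 + 2x^2 + 22x + 21. This has degree ≥ 3, so divide by f(x) over F_23: 9x^4 + 10x^3 + 2x^2 + 22x + 21 = (9x + 2)·(x^3 + 6x^2 + 19x + 13) + (3x^2 + 5x + 18). Hence a·b ≡ 3x^2 + 5x + 18 (mod f). (F_23[x]/(f) is a field with 23^3 = 12167 elements since f is irreducible of degree 3.)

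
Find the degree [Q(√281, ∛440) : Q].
[Q(√281, ∛440) : Q] = 6

Let L = Q(√281, ∛440). Since Q(√281) ⊂ L and [Q(√281):Q] = 2, the tower law gives 2 | [L:Q]. Likewise Q(∛440) ⊂ L with [Q(∛440):Q] = 3 (because 440 is not a perfect cube), so 3 | [L:Q]. As gcd(2,3) = 1, [L:Q] is divisible by 6. Conversely L is generated over Q by √281 and ∛440, so [L:Q] ≤ 2·3 = 6. Therefore [Q(√281, ∛440) : Q] = 6.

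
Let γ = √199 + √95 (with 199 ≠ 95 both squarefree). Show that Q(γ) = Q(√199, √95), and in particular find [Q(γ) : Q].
[Q(γ) : Q] = 4 (equivalently, Q(γ) = Q(√199, √95))

Obviously Q(γ) ⊆ Q(√199, √95), and [Q(√199, √95):Q] = 4 (since 199, 95 are distinct squarefree integers > 1 with 18905 not a perfect square). To show equality we compute the minimal polynomial of γ. From γ = √199 + √95: γ^2 = 199 + 2√(18905) + 95 = 294 + 2√(18905), so γ^2 - 294 = 2√(18905); squaring, (γ^2 - 294)^2 = 4·18905, i.e. γ^4 - 588γ^2 + 86436 - 75620 = 0, i.e. γ^4 - 588γ^2 + 10816 = 0. So γ is a root of x^4 - 588x^2 + 10816. This polynomial is irreducible over Q: it has no rational root (each ±√199 ± √95 is irrational), and any factorization into two quadratics over Q would force √(18905) ∈ Q (pairing opposite roots) or √199, √95 ∈ Q (other pairings), all impossible. Hence [Q(γ):Q] = 4 = [Q(√199, √95):Q], so Q(γ) = Q(√199, √95).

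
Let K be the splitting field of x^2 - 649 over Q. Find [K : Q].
[K : Q] = 2

f(x) = x^2 - 649 factors as (x - √649)(x + √649). The splitting field is K = Q(√649). Since 649 is squarefree and > 1, it is not a perfect square, so x^2 - 649 is irreducible over Q and [Q(√649) : Q] = 2. Hence [K : Q] = 2.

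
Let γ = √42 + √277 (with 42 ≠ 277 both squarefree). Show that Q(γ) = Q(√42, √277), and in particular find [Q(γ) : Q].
[Q(γ) : Q] = 4 (equivalently, Q(γ) = Q(√42, √277))

Obviously Q(γ) ⊆ Q(√42, √277), and [Q(√42, √277):Q] = 4 (since 42, 277 are distinct squarefree integers > 1 with 11634 not a perfect square). To show equality we compute the minimal polynomial of γ. From γ = √42 + √277: γ^2 = 42 + 2√(11634) + 277 = 319 + 2√(11634), so γ^2 - 319 = 2√(11634); squaring, (γ^2 - 319)^2 = 4·11634, i.e. γ^4 - 638γ^2 + 101761 - 46536 = 0, i.e. γ^4 - 638γ^2 + 55225 = 0. So γ is a root of x^4 - 638x^2 + 55225. This polynomial is irreducible over Q: it has no rational root (each ±√42 ± √277 is irrational), and any factorization into two quadratics over Q would force √(11634) ∈ Q (pairing opposite roots) or √42, √277 ∈ Q (other pairings), all impossible. Hence [Q(γ):Q] = 4 = [Q(√42, √277):Q], so Q(γ) = Q(√42, √277).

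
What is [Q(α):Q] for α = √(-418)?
[Q(α):Q] = 2

[Q(α):Q] equals the degree of the minimal polynomial of α. Here α^2 = -418 and x^2 + 418 is irreducible (d = -418 is squarefree, ≠ 1, hence not a square), so deg(m_α) = 2. Thus [Q(α):Q] = 2.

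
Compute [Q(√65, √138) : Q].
[Q(√65, √138) : Q] = 4

[Q(√65):Q] = 2 (min poly x^2 - 65, irreducible since 65 is squarefree > 1). For the top step, suppose √138 ∈ Q(√65), say √138 = c + d√65 with c, d ∈ Q. Squaring: 138 = c^2 + 65d^2 + 2cd√65. Since √65 ∉ Q this forces 2cd = 0. If d = 0 then √138 = c ∈ Q, contradicting 138 squarefree > 1. If c = 0 then 138 = 65d^2, so 65·138 = (65d)^2 is a perfect square in Q — but 65·138 = 8970 is not a perfect square (since 65 and 138 are distinct squarefree integers). Contradiction. Hence √138 ∉ Q(√65), so x^2 - 138 stays irreducible over Q(√65) and [Q(√65, √138) : Q(√65)] = 2. By the tower law, [Q(√65, √138) : Q] = 2 · 2 = 4.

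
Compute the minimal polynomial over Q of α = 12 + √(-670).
m_α(x) = x^2 - 24x + 814

From α - 12 = √(-670), squaring gives (α - 12)^2 = -670, i.e. α^2 - 24α + 144 = -670, so α^2 - 24α + 814 = 0. The discriminant of x^2 - 24x + 814 is (-24)^2 - 4·(814) = 576 - 3256 = -2680, and 4·(-670) is not a perfect square in Q since -670 is squarefree and ≠ 1. Hence x^2 - 24x + 814 is irreducible over Q and is the minimal polynomial of α.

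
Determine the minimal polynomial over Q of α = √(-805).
m_α(x) = x^2 + 805

α satisfies α^2 + 805 = 0, so x^2 + 805 annihilates α. Since d = -805 is squarefree and ≠ 1, it is not a perfect square in Q, so x^2 + 805 has no rational root and is therefore irreducible over Q (a degree-2 polynomial over a field is irreducible iff it has no root). Hence m_α(x) = x^2 + 805.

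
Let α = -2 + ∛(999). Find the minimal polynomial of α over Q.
m_α(x) = x^3 + 6x^2 + 12x - 991

Set β = α + 2 = ∛(999), so β^3 = 999. Then (α + 2)^3 - 999 = 0, i.e. α is a root of g(x) = (x + 2)^3 - 999 = x^3 + 6x^2 + 12x - 991. Since g(x) = h(x + 2) where h(x) = x^3 - 999, and h is irreducible over Q (because 999 is not a perfect cube, so h has no rational root, and a monic cubic with no rational root is irreducible), g is also irreducible (irreducibility is preserved under the substitution x → x + 2). Hence m_α(x) = x^3 + 6x^2 + 12x - 991.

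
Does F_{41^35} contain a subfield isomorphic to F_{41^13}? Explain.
No: F_{41^13} is not a subfield of F_{41^35}

F_{p^m} embeds in F_{p^n} iff m | n. Here 13 ∤ 35 (since 35 = 2·13 + 9 with remainder 9 ≠ 0), so F_{41^13} is not a subfield of F_{41^35}. Equivalently: if it were, the tower law would give 13 = [F_{41^13}:F_41] dividing [F_{41^35}:F_41] = 35, contradiction.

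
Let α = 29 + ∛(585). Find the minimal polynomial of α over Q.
m_α(x) = x^3 - 87x^2 + 2523x - 24974

Set β = α - 29 = ∛(585), so β^3 = 585. Then (α - 29)^3 - 585 = 0, i.e. α is a root of g(x) = (x - 29)^3 - 585 = x^3 - 87x^2 + 2523x - 24974. Since g(x) = h(x - 29) where h(x) = x^3 - 585, and h is irreducible over Q (because 585 is not a perfect cube, so h has no rational root, and a monic cubic with no rational root is irreducible), g is also irreducible (irreducibility is preserved under the substitution x → x - 29). Hence m_α(x) = x^3 - 87x^2 + 2523x - 24974.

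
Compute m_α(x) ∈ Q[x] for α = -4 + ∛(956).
m_α(x) = x^3 + 12x^2 + 48x - 892

Set β = α + 4 = ∛(956), so β^3 = 956. Then (α + 4)^3 - 956 = 0, i.e. α is a root of g(x) = (x + 4)^3 - 956 = x^3 + 12x^2 + 48x - 892. Since g(x) = h(x + 4) where h(x) = x^3 - 956, and h is irreducible over Q (because 956 is not a perfect cube, so h has no rational root, and a monic cubic with no rational root is irreducible), g is also irreducible (irreducibility is preserved under the substitution x → x + 4). Hence m_α(x) = x^3 + 12x^2 + 48x - 892.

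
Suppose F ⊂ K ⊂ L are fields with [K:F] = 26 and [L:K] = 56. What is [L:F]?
[L:F] = 1456

The tower law says that for any tower of field extensions F ⊂ K ⊂ L with finite degrees, [L:F] = [L:K] · [K:F]. Here this gives [L:F] = 56 · 26 = 1456.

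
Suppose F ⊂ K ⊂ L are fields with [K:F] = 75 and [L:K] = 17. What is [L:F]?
[L:F] = 1275

The tower law says that for any tower of field extensions F ⊂ K ⊂ L with finite degrees, [L:F] = [L:K] · [K:F]. Here this gives [L:F] = 17 · 75 = 1275.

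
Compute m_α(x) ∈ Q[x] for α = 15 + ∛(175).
m_α(x) = x^3 - 45x^2 + 675x - 3550

Set β = α - 15 = ∛(175), so β^3 = 175. Then (α - 15)^3 - 175 = 0, i.e. α is a root of g(x) = (x - 15)^3 - 175 = x^3 - 45x^2 + 675x - 3550. Since g(x) = h(x - 15) where h(x) = x^3 - 175, and h is irreducible over Q (because 175 is not a perfect cube, so h has no rational root, and a monic cubic with no rational root is irreducible), g is also irreducible (irreducibility is preserved under the substitution x → x - 15). Hence m_α(x) = x^3 - 45x^2 + 675x - 3550.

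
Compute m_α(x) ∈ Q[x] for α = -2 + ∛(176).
m_α(x) = x^3 + 6x^2 + 12x - 168

Set β = α + 2 = ∛(176), so β^3 = 176. Then (α + 2)^3 - 176 = 0, i.e. α is a root of g(x) = (x + 2)^3 - 176 = x^3 + 6x^2 + 12x - 168. Since g(x) = h(x + 2) where h(x) = x^3 - 176, and h is irreducible over Q (because 176 is not a perfect cube, so h has no rational root, and a monic cubic with no rational root is irreducible), g is also irreducible (irreducibility is preserved under the substitution x → x + 2). Hence m_α(x) = x^3 + 6x^2 + 12x - 168.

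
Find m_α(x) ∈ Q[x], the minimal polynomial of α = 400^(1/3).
m_α(x) = x^3 - 400

α satisfies α^3 = 400, so x^3 - 400 annihilates α. By the rational root test, a rational root p/q (in lowest terms) of x^3 - 400 would satisfy p^3 = 400 q^3, forcing q = 1 and p^3 = 400; but 400 is not a perfect cube, contradiction. A monic cubic over Q with no rational root is irreducible (any nontrivial factorization would include a linear factor). Hence x^3 - 400 is the minimal polynomial of α, and in particular [Q(α):Q] = 3.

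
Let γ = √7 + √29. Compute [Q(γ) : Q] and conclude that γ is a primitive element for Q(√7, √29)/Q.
[Q(γ) : Q] = 4 (equivalently, Q(γ) = Q(√7, √29))

Obviously Q(γ) ⊆ Q(√7, √29), and [Q(√7, √29):Q] = 4 (since 7, 29 are distinct squarefree integers > 1 with 203 not a perfect square). To show equality we compute the minimal polynomial of γ. From γ = √7 + √29: γ^2 = 7 + 2√(203) + 29 = 36 + 2√(203), so γ^2 - 36 = 2√(203); squaring, (γ^2 - 36)^2 = 4·203, i.e. γ^4 - 72γ^2 + 1296 - 812 = 0, i.e. γ^4 - 72γ^2 + 484 = 0. So γ is a root of x^4 - 72x^2 + 484. This polynomial is irreducible over Q: it has no rational root (each ±√7 ± √29 is irrational), and any factorization into two quadratics over Q would force √(203) ∈ Q (pairing opposite roots) or √7, √29 ∈ Q (other pairings), all impossible. Hence [Q(γ):Q] = 4 = [Q(√7, √29):Q], so Q(γ) = Q(√7, √29).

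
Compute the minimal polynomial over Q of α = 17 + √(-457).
m_α(x) = x^2 - 34x + 746

From α - 17 = √(-457), squaring gives (α - 17)^2 = -457, i.e. α^2 - 34α + 289 = -457, so α^2 - 34α + 746 = 0. The discriminant of x^2 - 34x + 746 is (-34)^2 - 4·(746) = 1156 - 2984 = -1828, and 4·(-457) is not a perfect square in Q since -457 is squarefree and ≠ 1. Hence x^2 - 34x + 746 is irreducible over Q and is the minimal polynomial of α.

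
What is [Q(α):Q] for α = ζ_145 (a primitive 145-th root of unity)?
[Q(α):Q] = 112

The minimal polynomial of ζ_145 over Q is the 145-th cyclotomic polynomial Φ_145(x), which is irreducible over Q and has degree φ(145) = 112. Hence [Q(α):Q] = φ(145) = 112.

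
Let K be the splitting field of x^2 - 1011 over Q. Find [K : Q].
[K : Q] = 2

f(x) = x^2 - 1011 factors as (x - √1011)(x + √1011). The splitting field is K = Q(√1011). Since 1011 is squarefree and > 1, it is not a perfect square, so x^2 - 1011 is irreducible over Q and [Q(√1011) : Q] = 2. Hence [K : Q] = 2.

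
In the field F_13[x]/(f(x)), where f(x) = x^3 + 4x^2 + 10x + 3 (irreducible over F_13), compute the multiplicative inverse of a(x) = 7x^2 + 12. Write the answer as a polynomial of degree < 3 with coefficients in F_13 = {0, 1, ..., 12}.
a(x)^(-1) ≡ 12x^2 + 11x + 9 (mod f(x))

Since f is irreducible over F_13, F_13[x]/(f) is a field and a(x) ≠ 0 has an inverse. Apply the extended Euclidean algorithm to f(x) and a(x) in F_13[x]: f(x) = (2x + 8)·a(x) + (12x + 11);  a(x) = (6x + 1)·(12x + 11) + (1). The last nonzero remainder is the constant 1 = gcd(f, a) in F_13. Back-substituting through the division chain expresses 1 = s(x)·a(x) + t(x)·f(x) with s(x) ≡ 12x^2 + 11x + 9 (mod f), so a(x)^(-1) ≡ s(x) = 12x^2 + 11x + 9 (mod f). Check: (7x^2 + 12)·(12x^2 + 11x + 9) = 6x^4 + 12x^3 + 12x^2 + 2x + 4 ≡ 1 (mod x^3 + 4x^2 + 10x + 3).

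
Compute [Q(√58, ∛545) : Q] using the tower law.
[Q(√58, ∛545) : Q] = 6

Let L = Q(√58, ∛545). Since Q(√58) ⊂ L and [Q(√58):Q] = 2, the tower law gives 2 | [L:Q]. Likewise Q(∛545) ⊂ L with [Q(∛545):Q] = 3 (because 545 is not a perfect cube), so 3 | [L:Q]. As gcd(2,3) = 1, [L:Q] is divisible by 6. Conversely L is generated over Q by √58 and ∛545, so [L:Q] ≤ 2·3 = 6. Therefore [Q(√58, ∛545) : Q] = 6.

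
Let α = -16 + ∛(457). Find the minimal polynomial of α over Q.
m_α(x) = x^3 + 48x^2 + 768x + 3639

Set β = α + 16 = ∛(457), so β^3 = 457. Then (α + 16)^3 - 457 = 0, i.e. α is a root of g(x) = (x + 16)^3 - 457 = x^3 + 48x^2 + 768x + 3639. Since g(x) = h(x + 16) where h(x) = x^3 - 457, and h is irreducible over Q (because 457 is not a perfect cube, so h has no rational root, and a monic cubic with no rational root is irreducible), g is also irreducible (irreducibility is preserved under the substitution x → x + 16). Hence m_α(x) = x^3 + 48x^2 + 768x + 3639.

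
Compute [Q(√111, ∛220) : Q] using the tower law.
[Q(√111, ∛220) : Q] = 6

Let L = Q(√111, ∛220). Since Q(√111) ⊂ L and [Q(√111):Q] = 2, the tower law gives 2 | [L:Q]. Likewise Q(∛220) ⊂ L with [Q(∛220):Q] = 3 (because 220 is not a perfect cube), so 3 | [L:Q]. As gcd(2,3) = 1, [L:Q] is divisible by 6. Conversely L is generated over Q by √111 and ∛220, so [L:Q] ≤ 2·3 = 6. Therefore [Q(√111, ∛220) : Q] = 6.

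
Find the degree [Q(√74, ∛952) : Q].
[Q(√74, ∛952) : Q] = 6

Let L = Q(√74, ∛952). Since Q(√74) ⊂ L and [Q(√74):Q] = 2, the tower law gives 2 | [L:Q]. Likewise Q(∛952) ⊂ L with [Q(∛952):Q] = 3 (because 952 is not a perfect cube), so 3 | [L:Q]. As gcd(2,3) = 1, [L:Q] is divisible by 6. Conversely L is generated over Q by √74 and ∛952, so [L:Q] ≤ 2·3 = 6. Therefore [Q(√74, ∛952) : Q] = 6.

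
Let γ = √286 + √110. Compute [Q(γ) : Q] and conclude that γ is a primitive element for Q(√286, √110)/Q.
[Q(γ) : Q] = 4 (equivalently, Q(γ) = Q(√286, √110))

Obviously Q(γ) ⊆ Q(√286, √110), and [Q(√286, √110):Q] = 4 (since 286, 110 are distinct squarefree integers > 1 with 31460 not a perfect square). To show equality we compute the minimal polynomial of γ. From γ = √286 + √110: γ^2 = 286 + 2√(31460) + 110 = 396 + 2√(31460), so γ^2 - 396 = 2√(31460); squaring, (γ^2 - 396)^2 = 4·31460, i.e. γ^4 - 792γ^2 + 156816 - 125840 = 0, i.e. γ^4 - 792γ^2 + 30976 = 0. So γ is a root of x^4 - 792x^2 + 30976. This polynomial is irreducible over Q: it has no rational root (each ±√286 ± √110 is irrational), and any factorization into two quadratics over Q would force √(31460) ∈ Q (pairing opposite roots) or √286, √110 ∈ Q (other pairings), all impossible. Hence [Q(γ):Q] = 4 = [Q(√286, √110):Q], so Q(γ) = Q(√286, √110).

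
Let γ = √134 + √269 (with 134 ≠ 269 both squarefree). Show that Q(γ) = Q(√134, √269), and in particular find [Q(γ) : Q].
[Q(γ) : Q] = 4 (equivalently, Q(γ) = Q(√134, √269))

Obviously Q(γ) ⊆ Q(√134, √269), and [Q(√134, √269):Q] = 4 (since 134, 269 are distinct squarefree integers > 1 with 36046 not a perfect square). To show equality we compute the minimal polynomial of γ. From γ = √134 + √269: γ^2 = 134 + 2√(36046) + 269 = 403 + 2√(36046), so γ^2 - 403 = 2√(36046); squaring, (γ^2 - 403)^2 = 4·36046, i.e. γ^4 - 806γ^2 + 162409 - 144184 = 0, i.e. γ^4 - 806γ^2 + 18225 = 0. So γ is a root of x^4 - 806x^2 + 18225. This polynomial is irreducible over Q: it has no rational root (each ±√134 ± √269 is irrational), and any factorization into two quadratics over Q would force √(36046) ∈ Q (pairing opposite roots) or √134, √269 ∈ Q (other pairings), all impossible. Hence [Q(γ):Q] = 4 = [Q(√134, √269):Q], so Q(γ) = Q(√134, √269).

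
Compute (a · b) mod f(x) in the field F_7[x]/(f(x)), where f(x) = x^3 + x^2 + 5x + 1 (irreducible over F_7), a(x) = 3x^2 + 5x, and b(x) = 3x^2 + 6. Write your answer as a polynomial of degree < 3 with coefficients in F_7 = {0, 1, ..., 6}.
a · b ≡ 2x^2 + 5x + 1 (mod f(x))

Multiply in F_7[x]: a(x)·b(x) = (3x^2 + 5x)·(3x^2 + 6) = 2x^4 + x^3 + 4x^2 + 2x. This has degree ≥ 3, so divide by f(x) over F_7: 2x^4 + x^3 + 4x^2 + 2x = (2x + 6)·(x^3 + x^2 + 5x + 1) + (2x^2 + 5x + 1). Hence a·b ≡ 2x^2 + 5x + 1 (mod f). (F_7[x]/(f) is a field with 7^3 = 343 elements since f is irreducible of degree 3.)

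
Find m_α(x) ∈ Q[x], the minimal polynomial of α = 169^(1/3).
m_α(x) = x^3 - 169

α satisfies α^3 = 169, so x^3 - 169 annihilates α. By the rational root test, a rational root p/q (in lowest terms) of x^3 - 169 would satisfy p^3 = 169 q^3, forcing q = 1 and p^3 = 169; but 169 is not a perfect cube, contradiction. A monic cubic over Q with no rational root is irreducible (any nontrivial factorization would include a linear factor). Hence x^3 - 169 is the minimal polynomial of α, and in particular [Q(α):Q] = 3.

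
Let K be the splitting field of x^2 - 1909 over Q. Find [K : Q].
[K : Q] = 2

f(x) = x^2 - 1909 factors as (x - √1909)(x + √1909). The splitting field is K = Q(√1909). Since 1909 is squarefree and > 1, it is not a perfect square, so x^2 - 1909 is irreducible over Q and [Q(√1909) : Q] = 2. Hence [K : Q] = 2.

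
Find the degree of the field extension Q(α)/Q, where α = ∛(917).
[Q(α):Q] = 3

The minimal polynomial of α is x^3 - 917, irreducible over Q since 917 is not a perfect cube (so x^3 - 917 has no rational root). Hence [Q(α):Q] = deg(m_α) = 3.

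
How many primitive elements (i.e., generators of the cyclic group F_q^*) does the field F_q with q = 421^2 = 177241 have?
There are φ(177240) = 40320 primitive elements

F_q^* is cyclic of order q - 1 = 177240. A cyclic group of order m has exactly φ(m) generators. Here m = 177240 = 2^3 · 3 · 5 · 7 · 211, so the number of primitive elements is φ(177240) = 40320.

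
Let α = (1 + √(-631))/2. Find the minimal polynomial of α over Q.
m_α(x) = x^2 - x + 158

From 2α - 1 = √(-631), squaring gives (2α - 1)^2 = -631, i.e. 4α^2 - 4α + 1 = -631, so α^2 - α + (1 + 631)/4 = 0. Since -631 ≡ 1 (mod 4), (1 + 631)/4 = 158 ∈ Z. The polynomial x^2 - x + 158 has discriminant 1 - 4·(158) = -631, which is not a perfect square in Q (d = -631 is squarefree and ≠ 1), so x^2 - x + 158 is irreducible over Q. It is the minimal polynomial of α.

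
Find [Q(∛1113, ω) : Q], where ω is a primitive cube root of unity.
[Q(∛1113, ω) : Q] = 6

[Q(∛1113):Q] = 3 (min poly x^3 - 1113, irreducible since 1113 is not a perfect cube). [Q(ω):Q] = 2 (min poly x^2 + x + 1). Since Q(∛1113) ⊂ R and ω ∉ R, we have ω ∉ Q(∛1113), so x^2 + x + 1 remains irreducible over Q(∛1113) and [Q(∛1113, ω) : Q(∛1113)] = 2. By the tower law, [Q(∛1113, ω) : Q] = 3 · 2 = 6. (In fact Q(∛1113, ω) is the splitting field of x^3 - 1113 over Q.)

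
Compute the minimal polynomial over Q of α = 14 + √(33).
m_α(x) = x^2 - 28x + 163

From α - 14 = √(33), squaring gives (α - 14)^2 = 33, i.e. α^2 - 28α + 196 = 33, so α^2 - 28α + 163 = 0. The discriminant of x^2 - 28x + 163 is (-28)^2 - 4·(163) = 784 - 652 = 132, and 4·(33) is not a perfect square in Q since 33 is squarefree and ≠ 1. Hence x^2 - 28x + 163 is irreducible over Q and is the minimal polynomial of α.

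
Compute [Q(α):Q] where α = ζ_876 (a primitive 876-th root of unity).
[Q(α):Q] = 288

The minimal polynomial of ζ_876 over Q is the 876-th cyclotomic polynomial Φ_876(x), which is irreducible over Q and has degree φ(876) = 288. Hence [Q(α):Q] = φ(876) = 288.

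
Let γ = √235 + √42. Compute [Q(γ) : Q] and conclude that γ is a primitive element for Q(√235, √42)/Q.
[Q(γ) : Q] = 4 (equivalently, Q(γ) = Q(√235, √42))

Obviously Q(γ) ⊆ Q(√235, √42), and [Q(√235, √42):Q] = 4 (since 235, 42 are distinct squarefree integers > 1 with 9870 not a perfect square). To show equality we compute the minimal polynomial of γ. From γ = √235 + √42: γ^2 = 235 + 2√(9870) + 42 = 277 + 2√(9870), so γ^2 - 277 = 2√(9870); squaring, (γ^2 - 277)^2 = 4·9870, i.e. γ^4 - 554γ^2 + 76729 - 39480 = 0, i.e. γ^4 - 554γ^2 + 37249 = 0. So γ is a root of x^4 - 554x^2 + 37249. This polynomial is irreducible over Q: it has no rational root (each ±√235 ± √42 is irrational), and any factorization into two quadratics over Q would force √(9870) ∈ Q (pairing opposite roots) or √235, √42 ∈ Q (other pairings), all impossible. Hence [Q(γ):Q] = 4 = [Q(√235, √42):Q], so Q(γ) = Q(√235, √42).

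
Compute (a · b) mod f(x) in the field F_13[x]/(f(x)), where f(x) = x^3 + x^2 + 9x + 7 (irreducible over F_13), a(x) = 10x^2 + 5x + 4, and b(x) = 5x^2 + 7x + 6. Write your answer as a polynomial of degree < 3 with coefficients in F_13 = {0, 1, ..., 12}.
a · b ≡ 10x^2 + 5x + 8 (mod f(x))

Multiply in F_13[x]: a(x)·b(x) = (10x^2 + 5x + 4)·(5x^2 + 7x + 6) = 11x^4 + 4x^3 + 11x^2 + 6x + 11. This has degree ≥ 3, so divide by f(x) over F_13: 11x^4 + 4x^3 + 11x^2 + 6x + 11 = (11x + 6)·(x^3 + x^2 + 9x + 7) + (10x^2 + 5x + 8). Hence a·b ≡ 10x^2 + 5x + 8 (mod f). (F_13[x]/(f) is a field with 13^3 = 2197 elements since f is irreducible of degree 3.)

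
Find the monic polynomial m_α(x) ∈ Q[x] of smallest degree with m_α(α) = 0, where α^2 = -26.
m_α(x) = x^2 + 26

α satisfies α^2 + 26 = 0, so x^2 + 26 annihilates α. Since d = -26 is squarefree and ≠ 1, it is not a perfect square in Q, so x^2 + 26 has no rational root and is therefore irreducible over Q (a degree-2 polynomial over a field is irreducible iff it has no root). Hence m_α(x) = x^2 + 26.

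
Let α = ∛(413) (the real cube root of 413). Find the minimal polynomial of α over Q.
m_α(x) = x^3 - 413

α satisfies α^3 = 413, so x^3 - 413 annihilates α. By the rational root test, a rational root p/q (in lowest terms) of x^3 - 413 would satisfy p^3 = 413 q^3, forcing q = 1 and p^3 = 413; but 413 is not a perfect cube, contradiction. A monic cubic over Q with no rational root is irreducible (any nontrivial factorization would include a linear factor). Hence x^3 - 413 is the minimal polynomial of α, and in particular [Q(α):Q] = 3.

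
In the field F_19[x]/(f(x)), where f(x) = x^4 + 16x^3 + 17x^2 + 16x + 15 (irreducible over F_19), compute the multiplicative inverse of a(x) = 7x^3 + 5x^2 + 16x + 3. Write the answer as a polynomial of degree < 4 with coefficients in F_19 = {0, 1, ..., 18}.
a(x)^(-1) ≡ 2x^2 + 4x + 14 (mod f(x))

Since f is irreducible over F_19, F_19[x]/(f) is a field and a(x) ≠ 0 has an inverse. Apply the extended Euclidean algorithm to f(x) and a(x) in F_19[x]: f(x) = (11x + 8)·a(x) + (10x^2 + 7x + 10);  a(x) = (14x + 4)·(10x^2 + 7x + 10) + (1). The last nonzero remainder is the constant 1 = gcd(f, a) in F_19. Back-substituting through the division chain expresses 1 = s(x)·a(x) + t(x)·f(x) with s(x) ≡ 2x^2 + 4x + 14 (mod f), so a(x)^(-1) ≡ s(x) = 2x^2 + 4x + 14 (mod f). Check: (7x^3 + 5x^2 + 16x + 3)·(2x^2 + 4x + 14) = 14x^5 + 17x^3 + 7x^2 + 8x + 4 ≡ 1 (mod x^4 + 16x^3 + 17x^2 + 16x + 15).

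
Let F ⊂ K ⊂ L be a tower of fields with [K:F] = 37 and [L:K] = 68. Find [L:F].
[L:F] = 2516

The tower law says that for any tower of field extensions F ⊂ K ⊂ L with finite degrees, [L:F] = [L:K] · [K:F]. Here this gives [L:F] = 68 · 37 = 2516.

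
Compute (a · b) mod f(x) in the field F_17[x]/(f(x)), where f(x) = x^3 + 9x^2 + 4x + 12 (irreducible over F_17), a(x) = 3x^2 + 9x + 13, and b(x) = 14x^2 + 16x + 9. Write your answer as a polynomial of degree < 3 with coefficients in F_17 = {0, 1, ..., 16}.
a · b ≡ 15x^2 + 6x + 15 (mod f(x))

Multiply in F_17[x]: a(x)·b(x) = (3x^2 + 9x + 13)·(14x^2 + 16x + 9) = 8x^4 + 4x^3 + 13x^2 + 15. This has degree ≥ 3, so divide by f(x) over F_17: 8x^4 + 4x^3 + 13x^2 + 15 = (8x)·(x^3 + 9x^2 + 4x + 12) + (15x^2 + 6x + 15). Hence a·b ≡ 15x^2 + 6x + 15 (mod f). (F_17[x]/(f) is a field with 17^3 = 4913 elements since f is irreducible of degree 3.)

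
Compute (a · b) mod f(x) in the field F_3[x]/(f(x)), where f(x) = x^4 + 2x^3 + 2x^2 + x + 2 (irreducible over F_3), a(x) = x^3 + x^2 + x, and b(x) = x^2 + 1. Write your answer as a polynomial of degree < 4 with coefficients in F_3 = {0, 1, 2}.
a · b ≡ 2x^3 + 2x^2 + 2 (mod f(x))

Multiply in F_3[x]: a(x)·b(x) = (x^3 + x^2 + x)·(x^2 + 1) = x^5 + x^4 + 2x^3 + x^2 + x. This has degree ≥ 4, so divide by f(x) over F_3: x^5 + x^4 + 2x^3 + x^2 + x = (x + 2)·(x^4 + 2x^3 + 2x^2 + x + 2) + (2x^3 + 2x^2 + 2). Hence a·b ≡ 2x^3 + 2x^2 + 2 (mod f). (F_3[x]/(f) is a field with 3^4 = 81 elements since f is irreducible of degree 4.)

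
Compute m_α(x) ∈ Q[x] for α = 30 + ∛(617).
m_α(x) = x^3 - 90x^2 + 2700x - 27617

Set β = α - 30 = ∛(617), so β^3 = 617. Then (α - 30)^3 - 617 = 0, i.e. α is a root of g(x) = (x - 30)^3 - 617 = x^3 - 90x^2 + 2700x - 27617. Since g(x) = h(x - 30) where h(x) = x^3 - 617, and h is irreducible over Q (because 617 is not a perfect cube, so h has no rational root, and a monic cubic with no rational root is irreducible), g is also irreducible (irreducibility is preserved under the substitution x → x - 30). Hence m_α(x) = x^3 - 90x^2 + 2700x - 27617.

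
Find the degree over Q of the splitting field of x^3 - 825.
[K : Q] = 6

The roots of x^3 - 825 are ∛825, ω∛825, ω^2∛825 where ω = e^(2πi/3) is a primitive cube root of unity, so K = Q(∛825, ω). Now [Q(∛825):Q] = 3 (since 825 is not a perfect cube, x^3 - 825 is irreducible) and [Q(ω):Q] = 2. Both 2 and 3 divide [K:Q], and [K:Q] ≤ 3·2 = 6, so [K:Q] = 6. (Equivalently: Q(∛825) ⊂ R but ω ∉ R, so [K : Q(∛825)] = 2.)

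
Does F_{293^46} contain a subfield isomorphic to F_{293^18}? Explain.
No: F_{293^18} is not a subfield of F_{293^46}

F_{p^m} embeds in F_{p^n} iff m | n. Here 18 ∤ 46 (since 46 = 2·18 + 10 with remainder 10 ≠ 0), so F_{293^18} is not a subfield of F_{293^46}. Equivalently: if it were, the tower law would give 18 = [F_{293^18}:F_293] dividing [F_{293^46}:F_293] = 46, contradiction.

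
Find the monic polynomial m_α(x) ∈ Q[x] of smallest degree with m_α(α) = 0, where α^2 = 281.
m_α(x) = x^2 - 281

α satisfies α^2 - 281 = 0, so x^2 - 281 annihilates α. Since d = 281 is squarefree and ≠ 1, it is not a perfect square in Q, so x^2 - 281 has no rational root and is therefore irreducible over Q (a degree-2 polynomial over a field is irreducible iff it has no root). Hence m_α(x) = x^2 - 281.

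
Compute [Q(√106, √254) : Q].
[Q(√106, √254) : Q] = 4

[Q(√106):Q] = 2 (min poly x^2 - 106, irreducible since 106 is squarefree > 1). For the top step, suppose √254 ∈ Q(√106), say √254 = c + d√106 with c, d ∈ Q. Squaring: 254 = c^2 + 106d^2 + 2cd√106. Since √106 ∉ Q this forces 2cd = 0. If d = 0 then √254 = c ∈ Q, contradicting 254 squarefree > 1. If c = 0 then 254 = 106d^2, so 106·254 = (106d)^2 is a perfect square in Q — but 106·254 = 26924 is not a perfect square (since 106 and 254 are distinct squarefree integers). Contradiction. Hence √254 ∉ Q(√106), so x^2 - 254 stays irreducible over Q(√106) and [Q(√106, √254) : Q(√106)] = 2. By the tower law, [Q(√106, √254) : Q] = 2 · 2 = 4.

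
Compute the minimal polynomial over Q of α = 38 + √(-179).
m_α(x) = x^2 - 76x + 1623

From α - 38 = √(-179), squaring gives (α - 38)^2 = -179, i.e. α^2 - 76α + 1444 = -179, so α^2 - 76α + 1623 = 0. The discriminant of x^2 - 76x + 1623 is (-76)^2 - 4·(1623) = 5776 - 6492 = -716, and 4·(-179) is not a perfect square in Q since -179 is squarefree and ≠ 1. Hence x^2 - 76x + 1623 is irreducible over Q and is the minimal polynomial of α.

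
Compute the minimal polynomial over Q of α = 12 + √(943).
m_α(x) = x^2 - 24x - 799

From α - 12 = √(943), squaring gives (α - 12)^2 = 943, i.e. α^2 - 24α + 144 = 943, so α^2 - 24α - 799 = 0. The discriminant of x^2 - 24x - 799 is (-24)^2 - 4·(-799) = 576 + 3196 = 3772, and 4·(943) is not a perfect square in Q since 943 is squarefree and ≠ 1. Hence x^2 - 24x - 799 is irreducible over Q and is the minimal polynomial of α.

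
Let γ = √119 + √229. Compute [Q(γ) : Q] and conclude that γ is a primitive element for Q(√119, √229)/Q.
[Q(γ) : Q] = 4 (equivalently, Q(γ) = Q(√119, √229))

Obviously Q(γ) ⊆ Q(√119, √229), and [Q(√119, √229):Q] = 4 (since 119, 229 are distinct squarefree integers > 1 with 27251 not a perfect square). To show equality we compute the minimal polynomial of γ. From γ = √119 + √229: γ^2 = 119 + 2√(27251) + 229 = 348 + 2√(27251), so γ^2 - 348 = 2√(27251); squaring, (γ^2 - 348)^2 = 4·27251, i.e. γ^4 - 696γ^2 + 121104 - 109004 = 0, i.e. γ^4 - 696γ^2 + 12100 = 0. So γ is a root of x^4 - 696x^2 + 12100. This polynomial is irreducible over Q: it has no rational root (each ±√119 ± √229 is irrational), and any factorization into two quadratics over Q would force √(27251) ∈ Q (pairing opposite roots) or √119, √229 ∈ Q (other pairings), all impossible. Hence [Q(γ):Q] = 4 = [Q(√119, √229):Q], so Q(γ) = Q(√119, √229).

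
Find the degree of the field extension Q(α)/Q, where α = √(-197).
[Q(α):Q] = 2

[Q(α):Q] equals the degree of the minimal polynomial of α. Here α^2 = -197 and x^2 + 197 is irreducible (d = -197 is squarefree, ≠ 1, hence not a square), so deg(m_α) = 2. Thus [Q(α):Q] = 2.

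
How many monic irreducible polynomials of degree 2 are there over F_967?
There are 467061 monic irreducible polynomials of degree 2 over F_967

Each element of F_{967^2} that lies in no proper subfield is a root of exactly one monic irreducible of degree 2 over F_967, and each such polynomial has 2 distinct roots in F_{967^2}. By Möbius inversion the count is N_967(2) = (1/2) Σ_{d|2} μ(2/d) · 967^d = (1/2)(μ(2)·967^1 + μ(1)·967^2) = 934122/2 = 467061.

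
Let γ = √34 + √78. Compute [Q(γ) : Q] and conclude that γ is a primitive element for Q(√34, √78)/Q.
[Q(γ) : Q] = 4 (equivalently, Q(γ) = Q(√34, √78))

Obviously Q(γ) ⊆ Q(√34, √78), and [Q(√34, √78):Q] = 4 (since 34, 78 are distinct squarefree integers > 1 with 2652 not a perfect square). To show equality we compute the minimal polynomial of γ. From γ = √34 + √78: γ^2 = 34 + 2√(2652) + 78 = 112 + 2√(2652), so γ^2 - 112 = 2√(2652); squaring, (γ^2 - 112)^2 = 4·2652, i.e. γ^4 - 224γ^2 + 12544 - 10608 = 0, i.e. γ^4 - 224γ^2 + 1936 = 0. So γ is a root of x^4 - 224x^2 + 1936. This polynomial is irreducible over Q: it has no rational root (each ±√34 ± √78 is irrational), and any factorization into two quadratics over Q would force √(2652) ∈ Q (pairing opposite roots) or √34, √78 ∈ Q (other pairings), all impossible. Hence [Q(γ):Q] = 4 = [Q(√34, √78):Q], so Q(γ) = Q(√34, √78).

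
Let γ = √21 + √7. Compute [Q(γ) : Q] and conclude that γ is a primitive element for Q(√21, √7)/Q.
[Q(γ) : Q] = 4 (equivalently, Q(γ) = Q(√21, √7))

Obviously Q(γ) ⊆ Q(√21, √7), and [Q(√21, √7):Q] = 4 (since 21, 7 are distinct squarefree integers > 1 with 147 not a perfect square). To show equality we compute the minimal polynomial of γ. From γ = √21 + √7: γ^2 = 21 + 2√(147) + 7 = 28 + 2√(147), so γ^2 - 28 = 2√(147); squaring, (γ^2 - 28)^2 = 4·147, i.e. γ^4 - 56γ^2 + 784 - 588 = 0, i.e. γ^4 - 56γ^2 + 196 = 0. So γ is a root of x^4 - 56x^2 + 196. This polynomial is irreducible over Q: it has no rational root (each ±√21 ± √7 is irrational), and any factorization into two quadratics over Q would force √(147) ∈ Q (pairing opposite roots) or √21, √7 ∈ Q (other pairings), all impossible. Hence [Q(γ):Q] = 4 = [Q(√21, √7):Q], so Q(γ) = Q(√21, √7).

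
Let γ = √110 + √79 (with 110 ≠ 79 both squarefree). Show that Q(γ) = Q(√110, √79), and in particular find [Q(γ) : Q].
[Q(γ) : Q] = 4 (equivalently, Q(γ) = Q(√110, √79))

Obviously Q(γ) ⊆ Q(√110, √79), and [Q(√110, √79):Q] = 4 (since 110, 79 are distinct squarefree integers > 1 with 8690 not a perfect square). To show equality we compute the minimal polynomial of γ. From γ = √110 + √79: γ^2 = 110 + 2√(8690) + 79 = 189 + 2√(8690), so γ^2 - 189 = 2√(8690); squaring, (γ^2 - 189)^2 = 4·8690, i.e. γ^4 - 378γ^2 + 35721 - 34760 = 0, i.e. γ^4 - 378γ^2 + 961 = 0. So γ is a root of x^4 - 378x^2 + 961. This polynomial is irreducible over Q: it has no rational root (each ±√110 ± √79 is irrational), and any factorization into two quadratics over Q would force √(8690) ∈ Q (pairing opposite roots) or √110, √79 ∈ Q (other pairings), all impossible. Hence [Q(γ):Q] = 4 = [Q(√110, √79):Q], so Q(γ) = Q(√110, √79).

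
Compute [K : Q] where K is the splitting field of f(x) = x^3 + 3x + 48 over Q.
[K : Q] = 6

By the rational root test, any rational root of the monic integer polynomial f(x) = x^3 + 3x + 48 must be an integer dividing the constant term 48, i.e. one of ±{1, 2, 3, 4, 6, 8, 12, 16, 24, 48}. Evaluating: f(1) = 52, f(-1) = 44, f(2) = 62, f(-2) = 34, f(3) = 84, f(-3) = 12, f(4) = 124, f(-4) = -28, f(6) = 282, f(-6) = -186, f(8) = 584, f(-8) = -488, f(12) = 1812, f(-12) = -1716, f(16) = 4192, f(-16) = -4096, f(24) = 13944, f(-24) = -13848, f(48) = 110784, f(-48) = -110688; none is 0, so f has no rational root and is therefore irreducible over Q (a cubic with no linear factor over a field is irreducible). For an irreducible cubic, the Galois group is A_3 or S_3 according as the discriminant disc(f) = -4a^3 - 27b^2 = -4·(3)^3 - 27·(48)^2 = -62316 is or is not a square in Q. Here disc(f) = -62316 is not a perfect square in Q, so the Galois group of f over Q is not contained in A_3 and must be all of S_3. The splitting field has degree |S_3| = 6 over Q, so [K : Q] = 6.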